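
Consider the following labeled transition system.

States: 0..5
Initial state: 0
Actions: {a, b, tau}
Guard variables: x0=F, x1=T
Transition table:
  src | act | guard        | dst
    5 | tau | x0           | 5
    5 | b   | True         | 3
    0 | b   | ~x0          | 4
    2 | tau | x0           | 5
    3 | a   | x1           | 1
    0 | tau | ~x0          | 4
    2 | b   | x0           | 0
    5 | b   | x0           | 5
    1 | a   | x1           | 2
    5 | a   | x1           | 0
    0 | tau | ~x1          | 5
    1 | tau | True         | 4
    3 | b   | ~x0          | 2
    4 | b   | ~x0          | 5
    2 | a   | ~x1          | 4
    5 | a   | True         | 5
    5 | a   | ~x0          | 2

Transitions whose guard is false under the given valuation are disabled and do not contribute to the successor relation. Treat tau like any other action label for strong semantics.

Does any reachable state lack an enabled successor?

Reachable = {0,1,2,3,4,5}
  0: b→4  tau→4  [2 out]
  1: a→2  tau→4  [2 out]
  2: ∅  [deadlock]
  3: a→1  b→2  [2 out]
  4: b→5  [1 out]
  5: a→0  a→2  a→5  b→3  [4 out]
witness 2: b·b·a

Answer: DEADLOCK at state 2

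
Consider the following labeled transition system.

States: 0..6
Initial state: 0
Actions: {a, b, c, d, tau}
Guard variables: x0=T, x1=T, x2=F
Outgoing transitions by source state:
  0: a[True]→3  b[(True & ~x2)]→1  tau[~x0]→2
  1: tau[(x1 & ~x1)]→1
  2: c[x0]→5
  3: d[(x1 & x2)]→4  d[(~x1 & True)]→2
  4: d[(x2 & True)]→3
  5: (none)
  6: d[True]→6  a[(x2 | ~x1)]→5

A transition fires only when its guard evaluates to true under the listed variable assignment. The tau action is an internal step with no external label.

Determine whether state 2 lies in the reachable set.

Answer: UNREACHABLE

Trace:
Guard filter leaves 4 enabled edge(s).
depth 0: {0}
depth 1: {1,3}  total {0,1,3}
Reachable = {0,1,3}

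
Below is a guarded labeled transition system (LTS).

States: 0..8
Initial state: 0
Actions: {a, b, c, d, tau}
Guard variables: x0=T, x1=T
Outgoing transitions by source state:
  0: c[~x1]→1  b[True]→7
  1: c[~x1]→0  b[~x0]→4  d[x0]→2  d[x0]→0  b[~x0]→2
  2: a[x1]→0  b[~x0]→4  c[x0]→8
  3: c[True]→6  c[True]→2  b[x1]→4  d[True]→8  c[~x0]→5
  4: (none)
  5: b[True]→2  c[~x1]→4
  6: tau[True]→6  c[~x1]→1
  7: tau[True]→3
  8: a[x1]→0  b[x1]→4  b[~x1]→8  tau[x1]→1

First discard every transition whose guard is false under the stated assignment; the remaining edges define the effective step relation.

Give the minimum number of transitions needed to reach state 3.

BFS to 3:
  Layer 0: {0}
  Layer 1: {7}
  Layer 2: {3}
depth(3)=2, e.g. b·tau

Answer: 2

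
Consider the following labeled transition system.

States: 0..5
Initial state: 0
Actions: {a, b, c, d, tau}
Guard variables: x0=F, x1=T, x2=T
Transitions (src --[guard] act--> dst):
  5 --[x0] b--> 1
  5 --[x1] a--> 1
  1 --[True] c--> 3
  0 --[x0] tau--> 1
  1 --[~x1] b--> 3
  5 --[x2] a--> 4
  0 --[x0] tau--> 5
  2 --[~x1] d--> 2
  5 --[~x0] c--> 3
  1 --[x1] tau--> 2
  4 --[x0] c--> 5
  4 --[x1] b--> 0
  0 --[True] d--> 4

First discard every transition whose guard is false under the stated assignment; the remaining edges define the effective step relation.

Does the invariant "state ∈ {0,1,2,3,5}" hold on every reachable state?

Safe = {0,1,2,3,5}
Reach set: {0,4}
  0: ✓
  4: outside
witness against invariant: d → 4

Answer: INVARIANT VIOLATED at state 4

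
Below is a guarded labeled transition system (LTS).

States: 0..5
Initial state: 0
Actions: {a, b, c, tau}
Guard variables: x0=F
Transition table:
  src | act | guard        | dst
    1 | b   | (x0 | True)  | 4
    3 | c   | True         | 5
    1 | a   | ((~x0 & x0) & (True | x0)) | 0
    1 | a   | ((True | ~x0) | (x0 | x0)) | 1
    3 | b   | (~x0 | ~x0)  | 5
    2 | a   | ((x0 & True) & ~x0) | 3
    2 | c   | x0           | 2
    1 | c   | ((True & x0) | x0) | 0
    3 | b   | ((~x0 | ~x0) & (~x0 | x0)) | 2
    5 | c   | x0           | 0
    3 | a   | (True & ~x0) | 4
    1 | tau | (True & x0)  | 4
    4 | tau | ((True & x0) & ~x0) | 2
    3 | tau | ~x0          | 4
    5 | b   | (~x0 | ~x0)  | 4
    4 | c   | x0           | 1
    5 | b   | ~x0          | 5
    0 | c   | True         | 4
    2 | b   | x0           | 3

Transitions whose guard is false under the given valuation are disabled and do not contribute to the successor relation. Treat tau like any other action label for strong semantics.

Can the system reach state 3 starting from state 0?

10 transition(s) survive guard evaluation.
Layer 0: {0}
Layer 1: {4}  now seen {0,4}
Reach set: {0,4}

Answer: UNREACHABLE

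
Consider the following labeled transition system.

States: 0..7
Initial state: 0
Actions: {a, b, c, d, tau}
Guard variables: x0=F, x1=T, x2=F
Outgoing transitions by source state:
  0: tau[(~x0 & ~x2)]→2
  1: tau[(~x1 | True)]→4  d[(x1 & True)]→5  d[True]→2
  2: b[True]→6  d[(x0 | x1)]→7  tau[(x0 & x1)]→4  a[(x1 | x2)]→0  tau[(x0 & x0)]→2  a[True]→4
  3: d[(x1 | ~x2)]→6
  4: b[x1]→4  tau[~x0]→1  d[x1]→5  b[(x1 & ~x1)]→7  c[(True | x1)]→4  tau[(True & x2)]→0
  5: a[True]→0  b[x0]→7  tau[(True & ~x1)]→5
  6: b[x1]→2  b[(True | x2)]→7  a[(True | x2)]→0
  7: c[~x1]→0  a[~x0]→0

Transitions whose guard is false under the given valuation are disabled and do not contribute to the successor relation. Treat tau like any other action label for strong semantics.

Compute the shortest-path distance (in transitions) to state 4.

Layered search for 4:
  depth 0: {0}
  depth 1: {2}
  depth 2: {4,6,7}
first hit 4 at d=2 via tau·a

Answer: 2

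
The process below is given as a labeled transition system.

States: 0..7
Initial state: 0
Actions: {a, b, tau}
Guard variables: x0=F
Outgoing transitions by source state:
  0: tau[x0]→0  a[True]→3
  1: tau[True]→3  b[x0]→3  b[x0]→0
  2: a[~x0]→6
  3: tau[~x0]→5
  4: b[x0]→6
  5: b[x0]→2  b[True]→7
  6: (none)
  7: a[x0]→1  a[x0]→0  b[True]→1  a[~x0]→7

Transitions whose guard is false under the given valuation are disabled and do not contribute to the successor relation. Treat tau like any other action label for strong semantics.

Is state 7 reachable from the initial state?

Answer: REACHABLE

Trace:
Guard filter leaves 7 enabled edge(s).
L0 = {0}
L1 = {3}  total {0,3}
L2 = {5}  total {0,3,5}
L3 = {7}  total {0,3,5,7}
L4 = {1}  total {0,1,3,5,7}
R = {0,1,3,5,7}
trace reaching 7: a·tau·b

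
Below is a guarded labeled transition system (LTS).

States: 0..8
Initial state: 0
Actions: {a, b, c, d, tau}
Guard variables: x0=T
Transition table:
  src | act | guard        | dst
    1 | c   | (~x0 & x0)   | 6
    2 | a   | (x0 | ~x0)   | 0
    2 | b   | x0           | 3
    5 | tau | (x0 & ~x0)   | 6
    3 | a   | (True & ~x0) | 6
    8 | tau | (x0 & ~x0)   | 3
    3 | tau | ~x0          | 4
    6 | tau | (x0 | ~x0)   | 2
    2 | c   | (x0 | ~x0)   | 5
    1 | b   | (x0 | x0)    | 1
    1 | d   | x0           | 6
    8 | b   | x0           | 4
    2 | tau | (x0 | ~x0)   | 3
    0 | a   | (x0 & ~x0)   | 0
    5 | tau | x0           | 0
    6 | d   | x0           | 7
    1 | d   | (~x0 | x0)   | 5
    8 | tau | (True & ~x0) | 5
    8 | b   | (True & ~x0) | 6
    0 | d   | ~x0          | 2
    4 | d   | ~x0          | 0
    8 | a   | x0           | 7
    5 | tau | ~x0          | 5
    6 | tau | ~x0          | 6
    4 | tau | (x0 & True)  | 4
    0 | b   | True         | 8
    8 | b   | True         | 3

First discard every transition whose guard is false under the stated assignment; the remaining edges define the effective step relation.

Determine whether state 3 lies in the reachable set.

Guard filter leaves 15 enabled edge(s).
depth 0: {0}
depth 1: {8}  cumulative {0,8}
depth 2: {3,4,7}  cumulative {0,3,4,7,8}
Reach set: {0,3,4,7,8}
trace reaching 3: b·b

Answer: REACHABLE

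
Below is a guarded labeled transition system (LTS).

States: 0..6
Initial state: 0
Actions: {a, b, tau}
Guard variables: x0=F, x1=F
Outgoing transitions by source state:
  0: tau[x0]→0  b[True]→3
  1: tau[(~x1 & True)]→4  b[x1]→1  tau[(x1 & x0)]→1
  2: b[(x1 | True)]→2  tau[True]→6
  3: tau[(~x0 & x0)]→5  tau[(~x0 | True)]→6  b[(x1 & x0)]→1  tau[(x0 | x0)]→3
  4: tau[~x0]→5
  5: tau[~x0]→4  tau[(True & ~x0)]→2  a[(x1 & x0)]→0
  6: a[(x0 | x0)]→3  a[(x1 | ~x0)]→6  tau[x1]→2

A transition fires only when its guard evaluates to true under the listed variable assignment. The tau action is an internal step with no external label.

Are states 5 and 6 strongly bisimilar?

Answer: NOT BISIMILAR

Working:
Compute ~ classes (split until stable):
  P[0] = {{0,1,2,3,4,5,6}}
  P[1] = {{0},{1,3,4,5},{2},{6}}
  P[2] = {{0},{1,4},{2},{3},{5},{6}}
  P[3] = {{0},{1},{2},{3},{4},{5},{6}}
7 equivalence class(es) (converged in 4)
5∈{5}, 6∈{6}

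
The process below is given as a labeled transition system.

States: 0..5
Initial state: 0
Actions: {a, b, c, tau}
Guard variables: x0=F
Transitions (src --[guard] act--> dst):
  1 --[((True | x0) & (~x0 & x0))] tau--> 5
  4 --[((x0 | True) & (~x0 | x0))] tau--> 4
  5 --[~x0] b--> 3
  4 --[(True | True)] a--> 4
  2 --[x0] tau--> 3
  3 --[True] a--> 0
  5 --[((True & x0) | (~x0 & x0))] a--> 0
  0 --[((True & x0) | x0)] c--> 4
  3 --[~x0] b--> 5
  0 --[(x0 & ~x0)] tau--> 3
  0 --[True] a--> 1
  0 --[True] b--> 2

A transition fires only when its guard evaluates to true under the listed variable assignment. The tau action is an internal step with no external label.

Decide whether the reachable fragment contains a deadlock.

Answer: DEADLOCK at state 1

Analysis:
R = {0,1,2}
  0: a→1  b→2  [2 exit(s)]
  1: ∅  [no exit]
  2: ∅  [no exit]
trace reaching 1: a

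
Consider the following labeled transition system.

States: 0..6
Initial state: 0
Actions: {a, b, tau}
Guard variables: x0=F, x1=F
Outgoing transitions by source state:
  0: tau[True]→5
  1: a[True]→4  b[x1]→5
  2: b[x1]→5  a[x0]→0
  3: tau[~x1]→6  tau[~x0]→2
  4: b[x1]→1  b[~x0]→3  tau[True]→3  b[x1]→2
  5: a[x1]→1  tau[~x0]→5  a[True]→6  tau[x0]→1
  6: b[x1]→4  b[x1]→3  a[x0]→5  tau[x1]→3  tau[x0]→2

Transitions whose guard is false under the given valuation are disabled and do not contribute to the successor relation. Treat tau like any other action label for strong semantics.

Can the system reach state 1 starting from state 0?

8 transition(s) survive guard evaluation.
Layer 0: {0}
Layer 1: {5}  total {0,5}
Layer 2: {6}  total {0,5,6}
Reachable = {0,5,6}

Answer: UNREACHABLE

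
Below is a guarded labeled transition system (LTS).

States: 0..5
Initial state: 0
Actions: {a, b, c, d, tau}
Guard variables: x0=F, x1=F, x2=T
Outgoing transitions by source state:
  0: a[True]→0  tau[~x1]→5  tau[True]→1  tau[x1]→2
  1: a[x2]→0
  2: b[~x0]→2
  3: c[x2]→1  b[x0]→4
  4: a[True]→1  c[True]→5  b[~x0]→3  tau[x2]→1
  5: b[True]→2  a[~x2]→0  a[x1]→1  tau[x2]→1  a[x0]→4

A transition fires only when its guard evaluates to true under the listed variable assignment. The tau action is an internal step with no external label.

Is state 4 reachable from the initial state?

Answer: UNREACHABLE

Trace:
After dropping false guards: 12 live edges.
depth 0: {0}
depth 1: {1,5}  cumulative {0,1,5}
depth 2: {2}  cumulative {0,1,2,5}
R = {0,1,2,5}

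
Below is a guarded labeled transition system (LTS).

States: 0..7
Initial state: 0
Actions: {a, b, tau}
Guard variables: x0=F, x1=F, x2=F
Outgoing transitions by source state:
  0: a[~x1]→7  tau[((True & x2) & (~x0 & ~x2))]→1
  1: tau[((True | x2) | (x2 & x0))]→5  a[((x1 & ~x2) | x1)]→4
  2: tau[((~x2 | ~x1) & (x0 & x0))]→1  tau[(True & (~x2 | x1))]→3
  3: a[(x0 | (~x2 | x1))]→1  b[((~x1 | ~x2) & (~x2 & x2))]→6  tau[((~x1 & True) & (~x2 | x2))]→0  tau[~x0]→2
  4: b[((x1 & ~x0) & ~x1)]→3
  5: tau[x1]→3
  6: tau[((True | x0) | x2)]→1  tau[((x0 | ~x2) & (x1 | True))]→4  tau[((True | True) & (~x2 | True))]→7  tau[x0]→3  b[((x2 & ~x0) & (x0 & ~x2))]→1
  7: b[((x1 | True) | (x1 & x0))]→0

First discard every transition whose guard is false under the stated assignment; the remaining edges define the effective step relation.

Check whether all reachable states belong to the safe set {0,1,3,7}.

Answer: INVARIANT HOLDS

Working:
Allowed set {0,1,3,7}
Reachable = {0,7}
  0: ✓
  7: ✓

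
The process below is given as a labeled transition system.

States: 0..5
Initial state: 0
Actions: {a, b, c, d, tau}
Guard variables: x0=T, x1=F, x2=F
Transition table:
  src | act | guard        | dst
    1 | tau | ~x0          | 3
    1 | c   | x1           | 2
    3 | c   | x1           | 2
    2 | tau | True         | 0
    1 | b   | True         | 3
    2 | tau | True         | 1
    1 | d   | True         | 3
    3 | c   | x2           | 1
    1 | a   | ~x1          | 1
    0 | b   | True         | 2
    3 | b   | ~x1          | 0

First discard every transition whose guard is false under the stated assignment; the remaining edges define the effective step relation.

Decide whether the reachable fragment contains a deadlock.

Reach set: {0,1,2,3}
  0: b→2  [1 out]
  1: a→1  b→3  d→3  [3 out]
  2: tau→0  tau→1  [2 out]
  3: b→0  [1 out]

Answer: DEADLOCK-FREE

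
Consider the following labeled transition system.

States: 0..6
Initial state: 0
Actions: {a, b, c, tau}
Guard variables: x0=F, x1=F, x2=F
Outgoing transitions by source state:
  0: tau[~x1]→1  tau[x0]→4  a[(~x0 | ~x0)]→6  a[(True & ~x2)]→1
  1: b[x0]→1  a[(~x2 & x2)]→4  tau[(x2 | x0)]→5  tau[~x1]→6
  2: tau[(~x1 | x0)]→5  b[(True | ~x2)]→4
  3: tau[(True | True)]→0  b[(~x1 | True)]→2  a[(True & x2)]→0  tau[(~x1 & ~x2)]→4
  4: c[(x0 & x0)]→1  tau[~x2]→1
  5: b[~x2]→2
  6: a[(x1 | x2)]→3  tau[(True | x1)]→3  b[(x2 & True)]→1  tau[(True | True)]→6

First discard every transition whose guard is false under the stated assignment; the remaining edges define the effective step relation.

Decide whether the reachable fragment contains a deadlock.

Reach set: {0,1,2,3,4,5,6}
  0: a→1  a→6  tau→1  [deg 3]
  1: tau→6  [deg 1]
  2: b→4  tau→5  [deg 2]
  3: b→2  tau→0  tau→4  [deg 3]
  4: tau→1  [deg 1]
  5: b→2  [deg 1]
  6: tau→3  tau→6  [deg 2]

Answer: DEADLOCK-FREE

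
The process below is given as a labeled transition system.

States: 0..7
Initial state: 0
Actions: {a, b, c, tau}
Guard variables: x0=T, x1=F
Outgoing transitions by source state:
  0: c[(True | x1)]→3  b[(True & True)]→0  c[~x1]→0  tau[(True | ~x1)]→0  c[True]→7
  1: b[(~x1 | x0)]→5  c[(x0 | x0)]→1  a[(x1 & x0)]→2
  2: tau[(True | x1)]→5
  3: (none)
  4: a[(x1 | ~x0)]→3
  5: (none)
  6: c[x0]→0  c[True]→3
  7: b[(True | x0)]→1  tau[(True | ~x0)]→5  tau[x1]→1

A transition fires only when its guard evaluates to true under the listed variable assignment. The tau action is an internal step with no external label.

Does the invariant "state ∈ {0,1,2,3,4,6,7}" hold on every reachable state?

Answer: INVARIANT VIOLATED at state 5

Analysis:
Inv-set: {0,1,2,3,4,6,7}
R = {0,1,3,5,7}
  0: ✓
  1: ✓
  3: ✓
  5: outside
  7: ✓
witness against invariant: c·tau → 5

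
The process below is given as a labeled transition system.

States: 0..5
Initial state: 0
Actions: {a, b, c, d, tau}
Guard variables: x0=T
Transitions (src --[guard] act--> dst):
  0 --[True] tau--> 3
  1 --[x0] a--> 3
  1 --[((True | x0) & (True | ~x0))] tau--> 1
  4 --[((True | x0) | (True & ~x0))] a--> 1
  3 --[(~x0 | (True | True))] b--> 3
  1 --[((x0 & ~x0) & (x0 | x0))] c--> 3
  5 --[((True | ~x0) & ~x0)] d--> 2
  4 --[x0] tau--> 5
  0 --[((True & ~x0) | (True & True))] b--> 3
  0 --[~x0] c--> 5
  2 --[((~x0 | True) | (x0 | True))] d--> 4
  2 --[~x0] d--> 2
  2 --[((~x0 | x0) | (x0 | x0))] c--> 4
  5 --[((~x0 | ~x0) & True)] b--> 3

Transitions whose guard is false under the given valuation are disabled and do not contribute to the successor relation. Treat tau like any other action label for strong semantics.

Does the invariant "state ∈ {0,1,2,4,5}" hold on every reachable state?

Answer: INVARIANT VIOLATED at state 3

Analysis:
Safe = {0,1,2,4,5}
Reach set: {0,3}
  0: safe
  3: VIOLATES
reach 3 via tau — violates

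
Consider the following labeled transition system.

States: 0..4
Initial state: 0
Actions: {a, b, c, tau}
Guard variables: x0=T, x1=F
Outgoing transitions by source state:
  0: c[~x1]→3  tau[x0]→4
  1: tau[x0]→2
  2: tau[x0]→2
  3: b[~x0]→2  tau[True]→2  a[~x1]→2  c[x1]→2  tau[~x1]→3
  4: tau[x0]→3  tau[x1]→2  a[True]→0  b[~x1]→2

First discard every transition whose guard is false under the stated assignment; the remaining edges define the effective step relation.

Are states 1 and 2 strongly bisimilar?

Answer: BISIMILAR

Analysis:
Refine partition for ~:
  P[0] = {{0,1,2,3,4}}
  P[1] = {{0},{1,2},{3},{4}}
stable after 2 split(s): 4 block(s)
[1]={1,2}  [2]={1,2}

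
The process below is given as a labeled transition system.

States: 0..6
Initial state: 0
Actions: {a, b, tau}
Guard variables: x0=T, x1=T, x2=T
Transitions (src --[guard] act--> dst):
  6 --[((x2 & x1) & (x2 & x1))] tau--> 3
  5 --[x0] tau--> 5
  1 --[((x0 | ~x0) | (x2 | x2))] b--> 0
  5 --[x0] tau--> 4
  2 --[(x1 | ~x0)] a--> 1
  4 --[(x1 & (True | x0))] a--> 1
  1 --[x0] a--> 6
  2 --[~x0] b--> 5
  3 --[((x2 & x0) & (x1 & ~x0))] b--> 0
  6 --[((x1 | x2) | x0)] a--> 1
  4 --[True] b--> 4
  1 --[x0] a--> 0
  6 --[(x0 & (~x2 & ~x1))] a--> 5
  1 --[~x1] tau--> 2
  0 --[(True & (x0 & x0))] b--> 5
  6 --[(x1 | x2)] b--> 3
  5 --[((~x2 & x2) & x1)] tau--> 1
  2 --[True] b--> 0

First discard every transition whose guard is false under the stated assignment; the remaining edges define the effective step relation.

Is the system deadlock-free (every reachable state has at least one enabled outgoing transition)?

Answer: DEADLOCK at state 3

Trace:
Reachable = {0,1,3,4,5,6}
  0: b→5  [deg 1]
  1: a→0  a→6  b→0  [deg 3]
  3: ∅  [no exit]
  4: a→1  b→4  [deg 2]
  5: tau→4  tau→5  [deg 2]
  6: a→1  b→3  tau→3  [deg 3]
trace reaching 3: b·tau·a·a·tau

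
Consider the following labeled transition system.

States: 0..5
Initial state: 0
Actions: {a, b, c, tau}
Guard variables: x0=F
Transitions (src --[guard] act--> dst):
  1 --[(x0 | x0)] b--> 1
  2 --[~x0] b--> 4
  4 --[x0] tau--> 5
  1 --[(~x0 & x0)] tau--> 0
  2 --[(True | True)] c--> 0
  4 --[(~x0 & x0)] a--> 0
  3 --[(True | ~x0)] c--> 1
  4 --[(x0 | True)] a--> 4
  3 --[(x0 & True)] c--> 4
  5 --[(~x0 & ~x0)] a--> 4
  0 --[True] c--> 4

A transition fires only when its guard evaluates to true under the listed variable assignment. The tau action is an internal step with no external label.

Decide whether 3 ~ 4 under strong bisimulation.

Answer: NOT BISIMILAR

Trace:
Compute ~ classes (split until stable):
  P[0] = {{0,1,2,3,4,5}}
  P[1] = {{0,3},{1},{2},{4,5}}
  P[2] = {{0},{1},{2},{3},{4,5}}
stable after 3 split(s): 5 block(s)
[3]={3}  [4]={4,5}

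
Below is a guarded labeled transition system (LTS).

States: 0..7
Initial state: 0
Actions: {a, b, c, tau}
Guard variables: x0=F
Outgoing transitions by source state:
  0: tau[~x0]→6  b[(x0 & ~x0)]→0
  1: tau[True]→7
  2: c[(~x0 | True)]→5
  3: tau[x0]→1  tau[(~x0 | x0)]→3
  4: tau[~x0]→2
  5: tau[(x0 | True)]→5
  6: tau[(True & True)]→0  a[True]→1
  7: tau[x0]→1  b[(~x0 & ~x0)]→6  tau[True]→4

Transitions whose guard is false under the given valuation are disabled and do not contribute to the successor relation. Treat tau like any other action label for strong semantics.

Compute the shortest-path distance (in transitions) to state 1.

Layered search for 1:
  Layer 0: {0}
  Layer 1: {6}
  Layer 2: {1}
1 enters at depth 2; path tau·a

Answer: 2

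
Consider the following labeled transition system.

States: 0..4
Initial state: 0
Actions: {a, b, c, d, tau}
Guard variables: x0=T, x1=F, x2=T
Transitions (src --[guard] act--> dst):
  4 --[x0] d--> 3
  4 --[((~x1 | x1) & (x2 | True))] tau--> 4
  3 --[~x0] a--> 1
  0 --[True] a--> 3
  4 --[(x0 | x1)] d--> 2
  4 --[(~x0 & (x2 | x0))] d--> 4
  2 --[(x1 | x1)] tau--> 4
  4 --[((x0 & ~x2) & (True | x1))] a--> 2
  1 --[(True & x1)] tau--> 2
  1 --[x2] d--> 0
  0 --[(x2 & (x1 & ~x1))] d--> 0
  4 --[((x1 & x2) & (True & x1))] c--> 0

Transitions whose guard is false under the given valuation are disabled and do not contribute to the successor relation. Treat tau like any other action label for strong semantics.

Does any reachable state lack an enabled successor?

Reach set: {0,3}
  0: a→3  [1 out]
  3: ∅  [deadlock]
witness 3: a

Answer: DEADLOCK at state 3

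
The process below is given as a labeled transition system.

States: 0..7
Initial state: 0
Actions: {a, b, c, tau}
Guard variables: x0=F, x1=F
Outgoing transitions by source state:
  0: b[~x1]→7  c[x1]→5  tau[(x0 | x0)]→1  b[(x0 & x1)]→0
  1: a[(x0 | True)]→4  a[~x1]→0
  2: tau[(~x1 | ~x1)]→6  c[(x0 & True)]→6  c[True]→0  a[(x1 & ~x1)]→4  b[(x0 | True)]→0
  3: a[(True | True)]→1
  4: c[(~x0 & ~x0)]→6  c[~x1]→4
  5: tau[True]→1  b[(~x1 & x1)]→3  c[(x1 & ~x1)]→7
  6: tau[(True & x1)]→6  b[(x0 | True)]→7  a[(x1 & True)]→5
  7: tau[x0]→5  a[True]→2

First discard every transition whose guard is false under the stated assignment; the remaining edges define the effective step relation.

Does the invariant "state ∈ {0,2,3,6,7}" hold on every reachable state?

Safe = {0,2,3,6,7}
R = {0,2,6,7}
  0: safe
  2: safe
  6: safe
  7: safe

Answer: INVARIANT HOLDS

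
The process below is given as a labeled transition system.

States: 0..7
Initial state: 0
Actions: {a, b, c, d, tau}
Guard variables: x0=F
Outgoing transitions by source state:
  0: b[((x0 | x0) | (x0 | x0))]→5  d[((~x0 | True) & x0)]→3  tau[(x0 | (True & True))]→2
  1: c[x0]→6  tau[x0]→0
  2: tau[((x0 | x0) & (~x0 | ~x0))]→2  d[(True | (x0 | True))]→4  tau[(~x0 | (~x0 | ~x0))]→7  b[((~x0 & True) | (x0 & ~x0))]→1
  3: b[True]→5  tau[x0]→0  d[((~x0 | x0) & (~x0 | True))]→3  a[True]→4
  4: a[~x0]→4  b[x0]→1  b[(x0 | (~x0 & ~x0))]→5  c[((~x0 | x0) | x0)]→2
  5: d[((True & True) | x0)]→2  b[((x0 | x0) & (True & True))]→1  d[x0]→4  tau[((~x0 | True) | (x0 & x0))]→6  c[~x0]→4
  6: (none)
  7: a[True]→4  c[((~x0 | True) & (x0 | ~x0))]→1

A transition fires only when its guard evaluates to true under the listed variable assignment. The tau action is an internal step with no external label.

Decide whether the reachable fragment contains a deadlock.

Answer: DEADLOCK at state 1

Analysis:
R = {0,1,2,4,5,6,7}
  0: tau→2  [deg 1]
  1: ∅  [no exit]
  2: b→1  d→4  tau→7  [deg 3]
  4: a→4  b→5  c→2  [deg 3]
  5: c→4  d→2  tau→6  [deg 3]
  6: ∅  [no exit]
  7: a→4  c→1  [deg 2]
Path to 1: tau·b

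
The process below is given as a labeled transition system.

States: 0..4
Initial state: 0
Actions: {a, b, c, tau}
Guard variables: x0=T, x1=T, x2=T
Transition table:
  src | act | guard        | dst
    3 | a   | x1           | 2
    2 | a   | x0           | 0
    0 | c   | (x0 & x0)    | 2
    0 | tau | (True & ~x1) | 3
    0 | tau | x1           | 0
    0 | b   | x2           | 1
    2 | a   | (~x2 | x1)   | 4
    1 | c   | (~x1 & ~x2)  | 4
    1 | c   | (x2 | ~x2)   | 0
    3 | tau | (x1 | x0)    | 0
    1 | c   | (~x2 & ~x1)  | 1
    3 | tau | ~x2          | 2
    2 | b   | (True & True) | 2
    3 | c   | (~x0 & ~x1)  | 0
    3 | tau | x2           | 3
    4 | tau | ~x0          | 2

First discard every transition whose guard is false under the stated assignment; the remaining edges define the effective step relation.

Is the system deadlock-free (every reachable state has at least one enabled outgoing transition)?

Answer: DEADLOCK at state 4

Analysis:
Reachable = {0,1,2,4}
  0: b→1  c→2  tau→0  [3 exit(s)]
  1: c→0  [1 exit(s)]
  2: a→0  a→4  b→2  [3 exit(s)]
  4: ∅  [STUCK]
trace reaching 4: c·a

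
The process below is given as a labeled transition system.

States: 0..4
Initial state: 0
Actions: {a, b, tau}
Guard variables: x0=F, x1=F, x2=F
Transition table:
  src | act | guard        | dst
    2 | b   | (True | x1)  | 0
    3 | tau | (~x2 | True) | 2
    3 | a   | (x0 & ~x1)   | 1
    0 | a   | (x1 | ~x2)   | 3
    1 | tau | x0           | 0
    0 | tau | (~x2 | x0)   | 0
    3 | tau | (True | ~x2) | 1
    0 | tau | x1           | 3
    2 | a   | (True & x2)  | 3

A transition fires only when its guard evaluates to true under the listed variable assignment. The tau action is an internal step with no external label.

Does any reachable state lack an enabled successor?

Answer: DEADLOCK at state 1

Analysis:
Reach set: {0,1,2,3}
  0: a→3  tau→0  [2 out]
  1: ∅  [STUCK]
  2: b→0  [1 out]
  3: tau→1  tau→2  [2 out]
trace reaching 1: a·tau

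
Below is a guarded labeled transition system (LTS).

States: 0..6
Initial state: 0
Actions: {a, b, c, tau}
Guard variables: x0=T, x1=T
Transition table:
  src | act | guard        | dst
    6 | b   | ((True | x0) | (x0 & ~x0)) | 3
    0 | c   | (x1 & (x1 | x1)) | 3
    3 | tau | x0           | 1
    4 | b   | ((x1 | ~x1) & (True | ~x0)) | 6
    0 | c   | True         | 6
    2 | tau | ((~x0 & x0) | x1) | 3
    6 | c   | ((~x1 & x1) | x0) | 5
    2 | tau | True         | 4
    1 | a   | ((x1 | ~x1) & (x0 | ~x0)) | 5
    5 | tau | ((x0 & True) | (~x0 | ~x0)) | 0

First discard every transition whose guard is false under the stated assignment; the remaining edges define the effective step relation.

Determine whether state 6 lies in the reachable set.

Answer: REACHABLE

Analysis:
Guard filter leaves 10 enabled edge(s).
Layer 0: {0}
Layer 1: {3,6}  cumulative {0,3,6}
Layer 2: {1,5}  cumulative {0,1,3,5,6}
R = {0,1,3,5,6}
trace reaching 6: c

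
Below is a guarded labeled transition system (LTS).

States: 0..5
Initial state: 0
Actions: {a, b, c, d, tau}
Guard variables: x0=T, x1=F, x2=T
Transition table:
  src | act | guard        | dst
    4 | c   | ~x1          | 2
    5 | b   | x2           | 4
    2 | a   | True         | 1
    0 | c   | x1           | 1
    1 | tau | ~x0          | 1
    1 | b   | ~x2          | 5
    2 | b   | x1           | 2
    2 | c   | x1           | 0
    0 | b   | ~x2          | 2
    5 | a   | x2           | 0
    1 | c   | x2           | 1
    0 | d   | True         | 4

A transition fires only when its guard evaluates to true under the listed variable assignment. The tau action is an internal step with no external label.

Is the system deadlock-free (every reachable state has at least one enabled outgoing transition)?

Answer: DEADLOCK-FREE

Trace:
Reach set: {0,1,2,4}
  0: d→4  [1 out]
  1: c→1  [1 out]
  2: a→1  [1 out]
  4: c→2  [1 out]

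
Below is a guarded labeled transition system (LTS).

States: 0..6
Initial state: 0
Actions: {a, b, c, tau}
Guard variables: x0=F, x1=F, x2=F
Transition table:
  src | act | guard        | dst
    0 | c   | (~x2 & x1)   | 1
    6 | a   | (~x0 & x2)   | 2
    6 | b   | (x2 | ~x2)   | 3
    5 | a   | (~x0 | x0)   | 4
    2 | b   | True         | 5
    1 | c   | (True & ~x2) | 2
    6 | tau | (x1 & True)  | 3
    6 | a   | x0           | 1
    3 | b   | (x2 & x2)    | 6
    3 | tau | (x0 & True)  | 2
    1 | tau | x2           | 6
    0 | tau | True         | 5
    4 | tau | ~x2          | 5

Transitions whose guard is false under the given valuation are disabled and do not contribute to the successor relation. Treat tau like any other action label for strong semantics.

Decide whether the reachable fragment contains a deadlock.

Reach set: {0,4,5}
  0: tau→5  [deg 1]
  4: tau→5  [deg 1]
  5: a→4  [deg 1]

Answer: DEADLOCK-FREE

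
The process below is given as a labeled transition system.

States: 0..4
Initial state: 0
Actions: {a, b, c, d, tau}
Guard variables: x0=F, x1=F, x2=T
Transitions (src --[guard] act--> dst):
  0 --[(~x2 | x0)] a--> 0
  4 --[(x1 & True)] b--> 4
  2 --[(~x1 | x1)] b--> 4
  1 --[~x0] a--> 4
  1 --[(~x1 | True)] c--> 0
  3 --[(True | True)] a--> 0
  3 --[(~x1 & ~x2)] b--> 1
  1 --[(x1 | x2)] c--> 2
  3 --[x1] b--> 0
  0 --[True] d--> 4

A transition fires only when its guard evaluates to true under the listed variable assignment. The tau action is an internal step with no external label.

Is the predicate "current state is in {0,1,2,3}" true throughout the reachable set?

Answer: INVARIANT VIOLATED at state 4

Analysis:
Safe = {0,1,2,3}
R = {0,4}
  0: safe
  4: ✗ unsafe
counterexample path to 4: d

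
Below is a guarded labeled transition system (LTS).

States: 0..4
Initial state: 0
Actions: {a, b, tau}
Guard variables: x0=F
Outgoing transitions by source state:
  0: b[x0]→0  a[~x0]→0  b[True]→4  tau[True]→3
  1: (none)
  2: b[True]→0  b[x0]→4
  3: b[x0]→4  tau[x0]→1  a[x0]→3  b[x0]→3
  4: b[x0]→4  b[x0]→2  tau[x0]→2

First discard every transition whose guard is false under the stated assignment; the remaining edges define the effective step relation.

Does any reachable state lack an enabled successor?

R = {0,3,4}
  0: a→0  b→4  tau→3  [3 out]
  3: ∅  [no exit]
  4: ∅  [no exit]
trace reaching 3: tau

Answer: DEADLOCK at state 3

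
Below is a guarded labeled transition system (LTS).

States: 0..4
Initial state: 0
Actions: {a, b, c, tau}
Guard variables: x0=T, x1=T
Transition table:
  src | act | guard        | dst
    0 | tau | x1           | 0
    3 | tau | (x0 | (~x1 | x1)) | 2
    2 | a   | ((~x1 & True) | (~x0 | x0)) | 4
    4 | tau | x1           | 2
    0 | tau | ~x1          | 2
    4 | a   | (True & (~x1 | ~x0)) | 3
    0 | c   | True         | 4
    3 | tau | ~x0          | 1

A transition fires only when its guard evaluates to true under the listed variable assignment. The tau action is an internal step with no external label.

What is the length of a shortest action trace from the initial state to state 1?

Answer: UNREACHABLE

Trace:
BFS to 1:
  L0 = {0}
  L1 = {4}
  L2 = {2}
1 never appears.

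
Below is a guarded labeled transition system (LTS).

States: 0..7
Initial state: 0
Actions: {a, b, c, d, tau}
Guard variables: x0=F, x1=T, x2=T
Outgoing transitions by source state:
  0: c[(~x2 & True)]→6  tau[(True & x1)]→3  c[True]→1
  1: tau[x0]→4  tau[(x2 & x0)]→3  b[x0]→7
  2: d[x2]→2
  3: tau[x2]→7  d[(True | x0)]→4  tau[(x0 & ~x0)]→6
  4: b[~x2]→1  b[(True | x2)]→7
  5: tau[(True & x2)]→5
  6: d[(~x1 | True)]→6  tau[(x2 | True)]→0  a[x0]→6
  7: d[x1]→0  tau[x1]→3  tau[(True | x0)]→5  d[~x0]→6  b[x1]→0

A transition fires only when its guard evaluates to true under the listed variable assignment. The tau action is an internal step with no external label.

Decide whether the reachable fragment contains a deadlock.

Reach set: {0,1,3,4,5,6,7}
  0: c→1  tau→3  [deg 2]
  1: ∅  [no exit]
  3: d→4  tau→7  [deg 2]
  4: b→7  [deg 1]
  5: tau→5  [deg 1]
  6: d→6  tau→0  [deg 2]
  7: b→0  d→0  d→6  tau→3  tau→5  [deg 5]
witness 1: c

Answer: DEADLOCK at state 1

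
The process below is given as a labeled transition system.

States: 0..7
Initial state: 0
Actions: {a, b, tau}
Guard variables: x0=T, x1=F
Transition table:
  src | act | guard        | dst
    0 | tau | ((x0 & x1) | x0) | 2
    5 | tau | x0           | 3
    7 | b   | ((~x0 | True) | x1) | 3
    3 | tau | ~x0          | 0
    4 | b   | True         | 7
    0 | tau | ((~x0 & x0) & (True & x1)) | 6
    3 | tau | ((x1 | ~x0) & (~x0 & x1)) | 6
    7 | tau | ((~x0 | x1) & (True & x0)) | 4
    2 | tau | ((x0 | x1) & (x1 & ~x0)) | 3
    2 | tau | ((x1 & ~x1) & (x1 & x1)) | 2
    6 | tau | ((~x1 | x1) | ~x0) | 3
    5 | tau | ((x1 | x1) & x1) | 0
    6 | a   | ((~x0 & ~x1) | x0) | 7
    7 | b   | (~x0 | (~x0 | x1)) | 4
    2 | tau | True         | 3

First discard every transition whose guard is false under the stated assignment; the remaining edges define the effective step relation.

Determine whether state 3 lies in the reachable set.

Answer: REACHABLE

Analysis:
After dropping false guards: 7 live edges.
L0 = {0}
L1 = {2}  now seen {0,2}
L2 = {3}  now seen {0,2,3}
Reach set: {0,2,3}
witness 3: tau·tau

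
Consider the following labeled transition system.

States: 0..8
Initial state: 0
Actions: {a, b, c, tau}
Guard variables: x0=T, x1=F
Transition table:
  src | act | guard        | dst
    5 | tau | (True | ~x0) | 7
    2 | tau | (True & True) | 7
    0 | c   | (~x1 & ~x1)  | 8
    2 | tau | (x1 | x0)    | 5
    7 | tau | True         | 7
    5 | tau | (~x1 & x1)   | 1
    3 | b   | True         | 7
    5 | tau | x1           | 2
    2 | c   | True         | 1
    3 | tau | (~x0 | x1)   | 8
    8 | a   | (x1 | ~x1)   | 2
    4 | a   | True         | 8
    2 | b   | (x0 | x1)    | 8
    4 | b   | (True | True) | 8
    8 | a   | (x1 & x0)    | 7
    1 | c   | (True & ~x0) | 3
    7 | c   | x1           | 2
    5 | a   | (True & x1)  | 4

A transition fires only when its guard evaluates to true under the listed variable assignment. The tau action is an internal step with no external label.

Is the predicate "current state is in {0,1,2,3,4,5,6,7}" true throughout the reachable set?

Answer: INVARIANT VIOLATED at state 8

Working:
Allowed set {0,1,2,3,4,5,6,7}
Reach set: {0,1,2,5,7,8}
  0: ok
  1: ok
  2: ok
  5: ok
  7: ok
  8: ✗ unsafe
reach 8 via c — violates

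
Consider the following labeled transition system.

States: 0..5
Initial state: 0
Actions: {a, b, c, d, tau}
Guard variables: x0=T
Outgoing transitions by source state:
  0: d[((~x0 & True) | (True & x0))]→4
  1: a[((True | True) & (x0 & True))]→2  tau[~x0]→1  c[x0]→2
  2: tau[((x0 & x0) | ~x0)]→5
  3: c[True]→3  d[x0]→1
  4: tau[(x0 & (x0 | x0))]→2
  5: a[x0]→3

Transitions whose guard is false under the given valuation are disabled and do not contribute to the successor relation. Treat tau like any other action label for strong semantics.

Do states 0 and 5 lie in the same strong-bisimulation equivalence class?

Answer: NOT BISIMILAR

Analysis:
Bisimulation quotient by refinement:
  round 0: {{0,1,2,3,4,5}}
  round 1: {{0},{1},{2,4},{3},{5}}
  round 2: {{0},{1},{2},{3},{4},{5}}
stable after 3 split(s): 6 block(s)
[0]={0}  [5]={5}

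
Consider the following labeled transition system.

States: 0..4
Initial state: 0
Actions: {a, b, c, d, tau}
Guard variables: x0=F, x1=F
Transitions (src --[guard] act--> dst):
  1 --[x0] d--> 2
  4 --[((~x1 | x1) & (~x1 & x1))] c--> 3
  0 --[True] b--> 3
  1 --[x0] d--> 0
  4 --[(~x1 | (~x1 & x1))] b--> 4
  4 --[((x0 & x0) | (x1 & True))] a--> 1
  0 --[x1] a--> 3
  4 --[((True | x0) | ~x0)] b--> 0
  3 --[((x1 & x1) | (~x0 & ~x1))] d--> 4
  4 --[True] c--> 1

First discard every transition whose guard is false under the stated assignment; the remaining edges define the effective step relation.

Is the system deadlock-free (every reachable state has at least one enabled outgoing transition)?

Answer: DEADLOCK at state 1

Working:
R = {0,1,3,4}
  0: b→3  [1 exit(s)]
  1: ∅  [deadlock]
  3: d→4  [1 exit(s)]
  4: b→0  b→4  c→1  [3 exit(s)]
trace reaching 1: b·d·c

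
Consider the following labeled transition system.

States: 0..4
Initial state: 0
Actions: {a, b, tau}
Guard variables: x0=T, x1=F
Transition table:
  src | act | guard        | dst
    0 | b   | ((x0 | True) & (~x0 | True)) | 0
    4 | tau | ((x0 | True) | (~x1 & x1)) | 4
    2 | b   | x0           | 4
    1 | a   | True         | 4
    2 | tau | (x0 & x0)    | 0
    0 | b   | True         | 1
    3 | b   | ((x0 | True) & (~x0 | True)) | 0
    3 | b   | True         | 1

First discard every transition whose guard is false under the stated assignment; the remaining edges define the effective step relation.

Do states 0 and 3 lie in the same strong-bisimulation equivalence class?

Refine partition for ~:
  π0 = {{0,1,2,3,4}}
  π1 = {{0,3},{1},{2},{4}}
Fixed point at round 2; 4 class(es).
class of 0: {0,3}; class of 3: {0,3}

Answer: BISIMILAR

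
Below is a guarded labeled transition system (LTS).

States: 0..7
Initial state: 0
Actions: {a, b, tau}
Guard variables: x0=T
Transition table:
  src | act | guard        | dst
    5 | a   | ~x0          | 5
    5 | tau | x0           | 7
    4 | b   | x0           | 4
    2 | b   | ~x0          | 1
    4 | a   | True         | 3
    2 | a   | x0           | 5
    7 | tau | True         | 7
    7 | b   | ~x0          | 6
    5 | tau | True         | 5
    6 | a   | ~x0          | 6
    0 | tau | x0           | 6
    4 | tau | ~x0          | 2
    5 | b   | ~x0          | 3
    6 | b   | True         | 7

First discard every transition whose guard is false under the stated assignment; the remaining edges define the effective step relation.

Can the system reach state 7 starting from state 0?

8 transition(s) survive guard evaluation.
depth 0: {0}
depth 1: {6}  now seen {0,6}
depth 2: {7}  now seen {0,6,7}
Reachable = {0,6,7}
Path to 7: tau·b

Answer: REACHABLE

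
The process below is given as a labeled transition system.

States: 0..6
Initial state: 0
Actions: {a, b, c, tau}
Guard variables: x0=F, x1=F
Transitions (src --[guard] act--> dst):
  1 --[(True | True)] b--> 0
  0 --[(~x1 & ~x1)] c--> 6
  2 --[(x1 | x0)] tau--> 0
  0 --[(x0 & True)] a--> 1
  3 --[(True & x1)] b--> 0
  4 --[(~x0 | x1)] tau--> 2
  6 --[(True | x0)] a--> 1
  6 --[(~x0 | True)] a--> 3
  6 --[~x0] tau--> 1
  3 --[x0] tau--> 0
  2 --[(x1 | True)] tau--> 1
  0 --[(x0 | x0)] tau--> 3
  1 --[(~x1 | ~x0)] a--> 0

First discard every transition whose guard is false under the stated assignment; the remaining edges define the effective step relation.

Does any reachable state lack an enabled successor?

Reach set: {0,1,3,6}
  0: c→6  [1 exit(s)]
  1: a→0  b→0  [2 exit(s)]
  3: ∅  [deadlock]
  6: a→1  a→3  tau→1  [3 exit(s)]
Path to 3: c·a

Answer: DEADLOCK at state 3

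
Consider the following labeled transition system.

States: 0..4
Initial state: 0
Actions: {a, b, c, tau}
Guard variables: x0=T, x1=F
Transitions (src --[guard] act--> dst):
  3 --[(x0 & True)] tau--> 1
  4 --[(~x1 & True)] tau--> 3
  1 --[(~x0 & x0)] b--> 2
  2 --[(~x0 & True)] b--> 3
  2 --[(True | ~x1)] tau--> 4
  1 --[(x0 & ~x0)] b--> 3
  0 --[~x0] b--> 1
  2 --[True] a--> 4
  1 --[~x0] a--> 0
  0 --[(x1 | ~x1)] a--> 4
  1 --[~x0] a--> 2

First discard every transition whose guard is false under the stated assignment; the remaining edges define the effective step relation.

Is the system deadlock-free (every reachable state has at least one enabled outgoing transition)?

Reachable = {0,1,3,4}
  0: a→4  [1 exit(s)]
  1: ∅  [STUCK]
  3: tau→1  [1 exit(s)]
  4: tau→3  [1 exit(s)]
Path to 1: a·tau·tau

Answer: DEADLOCK at state 1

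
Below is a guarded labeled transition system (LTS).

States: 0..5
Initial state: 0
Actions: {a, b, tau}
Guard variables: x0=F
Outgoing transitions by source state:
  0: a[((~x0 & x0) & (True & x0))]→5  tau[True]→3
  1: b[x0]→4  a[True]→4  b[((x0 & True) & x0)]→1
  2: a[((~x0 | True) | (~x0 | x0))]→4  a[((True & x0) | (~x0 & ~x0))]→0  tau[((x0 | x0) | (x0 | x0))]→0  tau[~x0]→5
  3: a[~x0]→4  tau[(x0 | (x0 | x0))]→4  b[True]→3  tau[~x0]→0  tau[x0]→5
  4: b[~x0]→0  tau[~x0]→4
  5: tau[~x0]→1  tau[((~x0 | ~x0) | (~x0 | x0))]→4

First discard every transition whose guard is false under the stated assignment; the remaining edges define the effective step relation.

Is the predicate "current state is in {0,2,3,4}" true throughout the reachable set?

Inv-set: {0,2,3,4}
Reachable = {0,3,4}
  0: ok
  3: ok
  4: ok

Answer: INVARIANT HOLDS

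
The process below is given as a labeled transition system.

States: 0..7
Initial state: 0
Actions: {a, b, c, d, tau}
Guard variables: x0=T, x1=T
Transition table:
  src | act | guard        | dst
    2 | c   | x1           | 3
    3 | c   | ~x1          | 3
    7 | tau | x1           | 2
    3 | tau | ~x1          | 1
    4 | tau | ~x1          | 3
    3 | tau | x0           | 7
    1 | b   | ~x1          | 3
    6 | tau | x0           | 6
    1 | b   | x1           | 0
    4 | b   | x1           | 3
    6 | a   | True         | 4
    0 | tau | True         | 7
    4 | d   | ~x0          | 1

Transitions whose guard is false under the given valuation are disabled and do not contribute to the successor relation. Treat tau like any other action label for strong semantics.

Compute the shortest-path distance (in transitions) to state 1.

Answer: UNREACHABLE

Trace:
Layered search for 1:
  depth 0: {0}
  depth 1: {7}
  depth 2: {2}
  depth 3: {3}
1 never appears.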